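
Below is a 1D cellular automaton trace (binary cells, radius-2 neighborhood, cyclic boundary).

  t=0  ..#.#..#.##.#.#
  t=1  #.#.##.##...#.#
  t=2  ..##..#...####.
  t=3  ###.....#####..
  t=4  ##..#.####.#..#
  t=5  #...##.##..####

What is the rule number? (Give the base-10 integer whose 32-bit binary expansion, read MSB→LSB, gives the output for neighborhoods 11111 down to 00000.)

1211878126

  nb #####: next=.  (t=3,i=10, bit31=0)
  nb ####.: next=#  (t=2,i=12, bit30=1)
  nb ###.#: next=.  (t=4,i=9, bit29=0)
  nb ###..: next=.  (t=2,i=13, bit28=0)
  nb ##.##: next=#  (t=1,i=6, bit27=1)
  nb ##.#.: next=.  (t=0,i=11, bit26=0)
  nb ##..#: next=.  (t=2,i=4, bit25=0)
  nb ##...: next=.  (t=1,i=9, bit24=0)
  nb #.###: next=.  (t=4,i=6, bit23=0)
  nb #.##.: next=.  (t=0,i=9, bit22=0)
  nb #.#.#: next=#  (t=0,i=12, bit21=1)
  nb #.#..: next=#  (t=0,i=4, bit20=1)
  nb #..##: next=#  (t=3,i=14, bit19=1)
  nb #..#.: next=.  (t=0,i=1, bit18=0)
  nb #...#: next=#  (t=1,i=10, bit17=1)
  nb #....: next=#  (t=3,i=4, bit16=1)
  nb .####: next=#  (t=2,i=11, bit15=1)
  nb .###.: next=#  (t=3,i=1, bit14=1)
  nb .##.#: next=.  (t=0,i=10, bit13=0)
  nb .##..: next=.  (t=1,i=8, bit12=0)
  nb .#.##: next=#  (t=0,i=8, bit11=1)
  nb .#.#.: next=.  (t=0,i=3, bit10=0)
  nb .#..#: next=#  (t=0,i=0, bit9=1)
  nb .#...: next=.  (t=2,i=7, bit8=0)
  nb ..###: next=#  (t=2,i=10, bit7=1)
  nb ..##.: next=#  (t=2,i=2, bit6=1)
  nb ..#.#: next=#  (t=0,i=2, bit5=1)
  nb ..#..: next=.  (t=2,i=6, bit4=0)
  nb ...##: next=#  (t=2,i=1, bit3=1)
  nb ...#.: next=#  (t=1,i=11, bit2=1)
  nb ....#: next=#  (t=3,i=6, bit1=1)
  nb .....: next=.  (t=3,i=5, bit0=0)
  bits 01001000001110111100101011101110 = 1211878126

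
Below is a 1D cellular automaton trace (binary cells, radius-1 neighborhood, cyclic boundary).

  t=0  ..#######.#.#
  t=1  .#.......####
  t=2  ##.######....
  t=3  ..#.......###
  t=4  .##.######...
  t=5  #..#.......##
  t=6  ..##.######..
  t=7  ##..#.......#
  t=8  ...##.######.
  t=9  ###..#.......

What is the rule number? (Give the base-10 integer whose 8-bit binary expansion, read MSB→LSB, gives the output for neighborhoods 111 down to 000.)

39

  nb ###: next=.  (t=0,i=3, bit7=0)
  nb ##.: next=.  (t=0,i=8, bit6=0)
  nb #.#: next=#  (t=0,i=9, bit5=1)
  nb #..: next=.  (t=0,i=0, bit4=0)
  nb .##: next=.  (t=0,i=2, bit3=0)
  nb .#.: next=#  (t=0,i=10, bit2=1)
  nb ..#: next=#  (t=0,i=1, bit1=1)
  nb ...: next=#  (t=1,i=3, bit0=1)
  bits 00100111 = 39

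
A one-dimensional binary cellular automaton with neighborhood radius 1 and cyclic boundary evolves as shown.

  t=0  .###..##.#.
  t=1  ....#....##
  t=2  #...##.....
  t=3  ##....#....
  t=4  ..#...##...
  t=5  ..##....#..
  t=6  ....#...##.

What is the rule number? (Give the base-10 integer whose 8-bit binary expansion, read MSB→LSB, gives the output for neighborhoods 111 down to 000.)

20

  ###|.  b7=0 t=0,i=2
  ##.|.  b6=0 t=0,i=3
  #.#|.  b5=0 t=0,i=8
  #..|#  b4=1 t=0,i=4
  .##|.  b3=0 t=0,i=1
  .#.|#  b2=1 t=0,i=9
  ..#|.  b1=0 t=0,i=0
  ...|.  b0=0 t=1,i=1
  bits 00010100 = 20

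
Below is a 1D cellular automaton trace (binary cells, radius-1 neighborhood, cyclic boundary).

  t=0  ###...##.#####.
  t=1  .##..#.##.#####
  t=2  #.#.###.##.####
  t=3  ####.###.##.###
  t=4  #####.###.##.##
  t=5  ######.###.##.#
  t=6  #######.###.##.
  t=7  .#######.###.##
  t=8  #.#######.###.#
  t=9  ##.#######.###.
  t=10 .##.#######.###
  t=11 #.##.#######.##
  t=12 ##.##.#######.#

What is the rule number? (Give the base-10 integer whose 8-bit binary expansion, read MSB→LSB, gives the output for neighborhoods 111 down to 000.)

  [7] ### => #  t=0,i=1
  [6] ##. => #  t=0,i=2
  [5] #.# => #  t=0,i=8
  [4] #.. => .  t=0,i=3
  [3] .## => .  t=0,i=0
  [2] .#. => #  t=1,i=5
  [1] ..# => #  t=0,i=5
  [0] ... => .  t=0,i=4
  bits 11100110 = 230

230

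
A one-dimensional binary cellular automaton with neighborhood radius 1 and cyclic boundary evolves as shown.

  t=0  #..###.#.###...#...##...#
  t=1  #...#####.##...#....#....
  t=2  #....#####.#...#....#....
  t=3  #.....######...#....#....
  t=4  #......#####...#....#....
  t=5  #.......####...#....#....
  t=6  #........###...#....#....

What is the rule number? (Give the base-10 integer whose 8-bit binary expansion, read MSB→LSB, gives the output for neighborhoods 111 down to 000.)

  ### -> #   bit 7 = 1  t=0,i=4
  ##. -> #   bit 6 = 1  t=0,i=0
  #.# -> #   bit 5 = 1  t=0,i=6
  #.. -> .   bit 4 = 0  t=0,i=1
  .## -> .   bit 3 = 0  t=0,i=3
  .#. -> #   bit 2 = 1  t=0,i=7
  ..# -> .   bit 1 = 0  t=0,i=2
  ... -> .   bit 0 = 0  t=0,i=13
  bits 11100100 = 228

228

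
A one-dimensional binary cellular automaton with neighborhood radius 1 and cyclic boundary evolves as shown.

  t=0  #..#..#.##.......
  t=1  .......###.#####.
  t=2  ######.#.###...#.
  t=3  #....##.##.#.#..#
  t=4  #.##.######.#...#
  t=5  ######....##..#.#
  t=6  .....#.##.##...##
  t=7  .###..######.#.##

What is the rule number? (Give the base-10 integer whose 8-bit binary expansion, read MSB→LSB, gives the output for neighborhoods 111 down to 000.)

105

  nb ###: next=.  (t=1,i=8, bit7=0)
  nb ##.: next=#  (t=0,i=9, bit6=1)
  nb #.#: next=#  (t=0,i=7, bit5=1)
  nb #..: next=.  (t=0,i=1, bit4=0)
  nb .##: next=#  (t=0,i=8, bit3=1)
  nb .#.: next=.  (t=0,i=0, bit2=0)
  nb ..#: next=.  (t=0,i=2, bit1=0)
  nb ...: next=#  (t=0,i=11, bit0=1)
  bits 01101001 = 105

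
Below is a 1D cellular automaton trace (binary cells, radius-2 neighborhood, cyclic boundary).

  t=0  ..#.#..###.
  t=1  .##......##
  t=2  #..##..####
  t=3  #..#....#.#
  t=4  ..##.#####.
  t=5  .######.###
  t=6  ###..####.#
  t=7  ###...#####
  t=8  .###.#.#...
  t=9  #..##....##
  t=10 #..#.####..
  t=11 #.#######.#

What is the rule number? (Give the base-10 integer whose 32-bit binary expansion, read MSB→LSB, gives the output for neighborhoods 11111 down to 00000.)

  #####|.  b31=0 t=2,i=9
  ####.|#  b30=1 t=2,i=10
  ###.#|#  b29=1 t=5,i=6
  ###..|#  b28=1 t=0,i=9
  ##.##|#  b27=1 t=1,i=0
  ##.#.|#  b26=1 t=8,i=4
  ##..#|.  b25=0 t=2,i=1
  ##...|#  b24=1 t=0,i=10
  #.###|#  b23=1 t=4,i=5
  #.##.|.  b22=0 t=1,i=1
  #.#.#|.  b21=0 t=8,i=5
  #.#..|.  b20=0 t=0,i=4
  #..##|.  b19=0 t=0,i=6
  #..#.|#  b18=1 t=3,i=2
  #...#|.  b17=0 t=0,i=0
  #....|#  b16=1 t=1,i=4
  .####|#  b15=1 t=2,i=8
  .###.|.  b14=0 t=0,i=8
  .##.#|#  b13=1 t=1,i=10
  .##..|.  b12=0 t=1,i=2
  .#.##|#  b11=1 t=3,i=9
  .#.#.|.  b10=0 t=0,i=3
  .#..#|.  b9=0 t=0,i=5
  .#...|.  b8=0 t=3,i=4
  ..###|.  b7=0 t=0,i=7
  ..##.|#  b6=1 t=1,i=9
  ..#.#|#  b5=1 t=0,i=2
  ..#..|#  b4=1 t=3,i=3
  ...##|#  b3=1 t=1,i=8
  ...#.|#  b2=1 t=0,i=1
  ....#|#  b1=1 t=1,i=7
  .....|.  b0=0 t=1,i=5
  bits 01111101100001011010100001111110 = 2105911422

2105911422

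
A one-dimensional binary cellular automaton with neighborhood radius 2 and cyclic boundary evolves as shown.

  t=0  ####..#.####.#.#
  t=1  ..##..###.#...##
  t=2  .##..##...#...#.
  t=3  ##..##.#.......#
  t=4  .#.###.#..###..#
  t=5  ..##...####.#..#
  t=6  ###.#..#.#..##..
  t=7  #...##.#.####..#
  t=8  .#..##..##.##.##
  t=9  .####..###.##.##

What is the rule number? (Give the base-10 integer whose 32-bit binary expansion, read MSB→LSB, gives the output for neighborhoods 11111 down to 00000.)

  [31] ##### => .  t=0,i=1
  [30] ####. => #  t=0,i=2
  [29] ###.# => .  t=0,i=11
  [28] ###.. => #  t=0,i=3
  [27] ##.## => .  t=8,i=10
  [26] ##.#. => .  t=0,i=12
  [25] ##..# => .  t=0,i=4
  [24] ##... => #  t=2,i=7
  [23] #.### => #  t=0,i=8
  [22] #.##. => #  t=8,i=11
  [21] #.#.# => .  t=0,i=13
  [20] #.#.. => #  t=1,i=10
  [19] #..## => #  t=1,i=1
  [18] #..#. => .  t=0,i=5
  [17] #...# => .  t=1,i=12
  [16] #.... => .  t=3,i=9
  [15] .#### => .  t=0,i=0
  [14] .###. => .  t=1,i=7
  [13] .##.# => #  t=3,i=5
  [12] .##.. => .  t=1,i=3
  [11] .#.## => #  t=0,i=7
  [10] .#.#. => .  t=4,i=0
  [9] .#..# => #  t=2,i=15
  [8] .#... => .  t=1,i=11
  [7] ..### => #  t=1,i=6
  [6] ..##. => #  t=1,i=2
  [5] ..#.# => #  t=0,i=6
  [4] ..#.. => .  t=2,i=10
  [3] ...## => .  t=1,i=13
  [2] ...#. => .  t=2,i=9
  [1] ....# => .  t=3,i=13
  [0] ..... => #  t=3,i=10
  bits 01010001110110000010101011100001 = 1373121249

1373121249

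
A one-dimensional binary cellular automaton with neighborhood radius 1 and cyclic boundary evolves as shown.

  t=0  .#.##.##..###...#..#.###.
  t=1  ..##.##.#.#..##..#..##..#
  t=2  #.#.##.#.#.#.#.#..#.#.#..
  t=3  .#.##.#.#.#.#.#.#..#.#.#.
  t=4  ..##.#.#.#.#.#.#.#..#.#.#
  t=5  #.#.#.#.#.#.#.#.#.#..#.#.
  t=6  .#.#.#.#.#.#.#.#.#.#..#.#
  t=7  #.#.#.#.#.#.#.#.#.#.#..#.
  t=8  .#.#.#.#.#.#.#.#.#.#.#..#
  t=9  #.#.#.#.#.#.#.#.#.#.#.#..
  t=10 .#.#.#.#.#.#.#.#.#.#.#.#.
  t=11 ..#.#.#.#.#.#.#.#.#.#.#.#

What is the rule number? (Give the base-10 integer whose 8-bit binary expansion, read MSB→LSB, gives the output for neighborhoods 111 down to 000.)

57

  ###|.  b7=0 t=0,i=11
  ##.|.  b6=0 t=0,i=4
  #.#|#  b5=1 t=0,i=2
  #..|#  b4=1 t=0,i=8
  .##|#  b3=1 t=0,i=3
  .#.|.  b2=0 t=0,i=1
  ..#|.  b1=0 t=0,i=0
  ...|#  b0=1 t=0,i=14
  bits 00111001 = 57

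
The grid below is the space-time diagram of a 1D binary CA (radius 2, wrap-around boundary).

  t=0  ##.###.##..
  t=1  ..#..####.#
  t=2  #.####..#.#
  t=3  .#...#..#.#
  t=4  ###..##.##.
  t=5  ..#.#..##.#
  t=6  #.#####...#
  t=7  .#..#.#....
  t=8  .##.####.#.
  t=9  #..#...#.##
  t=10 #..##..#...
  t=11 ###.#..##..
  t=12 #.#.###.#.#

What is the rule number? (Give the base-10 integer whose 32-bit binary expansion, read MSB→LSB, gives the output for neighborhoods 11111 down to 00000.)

3092780977

  ##### -> #   bit 31 = 1  t=6,i=4
  ####. -> .   bit 30 = 0  t=1,i=7
  ###.# -> #   bit 29 = 1  t=0,i=5
  ###.. -> #   bit 28 = 1  t=2,i=5
  ##.## -> #   bit 27 = 1  t=0,i=2
  ##.#. -> .   bit 26 = 0  t=1,i=9
  ##..# -> .   bit 25 = 0  t=0,i=9
  ##... -> .   bit 24 = 0  t=6,i=7
  #.### -> .   bit 23 = 0  t=0,i=3
  #.##. -> #   bit 22 = 1  t=0,i=7
  #.#.# -> .   bit 21 = 0  t=3,i=10
  #.#.. -> #   bit 20 = 1  t=1,i=10
  #..## -> #   bit 19 = 1  t=0,i=10
  #..#. -> .   bit 18 = 0  t=1,i=1
  #...# -> .   bit 17 = 0  t=3,i=3
  #.... -> .   bit 16 = 0  t=7,i=8
  .#### -> .   bit 15 = 0  t=1,i=6
  .###. -> .   bit 14 = 0  t=0,i=4
  .##.# -> .   bit 13 = 0  t=0,i=1
  .##.. -> #   bit 12 = 1  t=0,i=8
  .#.## -> .   bit 11 = 0  t=2,i=9
  .#.#. -> #   bit 10 = 1  t=3,i=0
  .#..# -> #   bit 9 = 1  t=1,i=0
  .#... -> #   bit 8 = 1  t=3,i=2
  ..### -> #   bit 7 = 1  t=1,i=5
  ..##. -> .   bit 6 = 0  t=0,i=0
  ..#.# -> #   bit 5 = 1  t=2,i=8
  ..#.. -> #   bit 4 = 1  t=1,i=2
  ...## -> .   bit 3 = 0  t=6,i=9
  ...#. -> .   bit 2 = 0  t=3,i=4
  ....# -> .   bit 1 = 0  t=7,i=10
  ..... -> #   bit 0 = 1  t=7,i=9
  bits 10111000010110000001011110110001 = 3092780977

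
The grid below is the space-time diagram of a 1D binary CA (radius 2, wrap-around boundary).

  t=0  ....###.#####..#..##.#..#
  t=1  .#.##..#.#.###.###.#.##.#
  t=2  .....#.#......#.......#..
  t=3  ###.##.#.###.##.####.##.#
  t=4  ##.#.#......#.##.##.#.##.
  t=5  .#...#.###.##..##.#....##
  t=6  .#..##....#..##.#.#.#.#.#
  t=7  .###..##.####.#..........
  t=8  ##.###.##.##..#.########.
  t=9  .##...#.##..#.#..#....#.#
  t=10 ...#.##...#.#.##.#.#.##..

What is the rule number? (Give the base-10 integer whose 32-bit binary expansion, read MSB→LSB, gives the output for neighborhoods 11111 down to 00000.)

  ##### -> .   bit 31 = 0  t=0,i=10
  ####. -> #   bit 30 = 1  t=0,i=11
  ###.# -> .   bit 29 = 0  t=0,i=6
  ###.. -> #   bit 28 = 1  t=0,i=12
  ##.## -> #   bit 27 = 1  t=0,i=7
  ##.#. -> .   bit 26 = 0  t=0,i=20
  ##..# -> #   bit 25 = 1  t=0,i=13
  ##... -> #   bit 24 = 1  t=6,i=6
  #.### -> .   bit 23 = 0  t=0,i=8
  #.##. -> .   bit 22 = 0  t=1,i=3
  #.#.# -> .   bit 21 = 0  t=1,i=1
  #.#.. -> #   bit 20 = 1  t=0,i=21
  #..## -> #   bit 19 = 1  t=0,i=17
  #..#. -> .   bit 18 = 0  t=0,i=14
  #...# -> .   bit 17 = 0  t=5,i=3
  #.... -> #   bit 16 = 1  t=0,i=1
  .#### -> #   bit 15 = 1  t=0,i=9
  .###. -> .   bit 14 = 0  t=0,i=5
  .##.# -> #   bit 13 = 1  t=0,i=19
  .##.. -> .   bit 12 = 0  t=1,i=4
  .#.## -> .   bit 11 = 0  t=1,i=2
  .#.#. -> .   bit 10 = 0  t=1,i=0
  .#..# -> #   bit 9 = 1  t=0,i=16
  .#... -> .   bit 8 = 0  t=0,i=0
  ..### -> #   bit 7 = 1  t=0,i=4
  ..##. -> .   bit 6 = 0  t=0,i=18
  ..#.# -> #   bit 5 = 1  t=1,i=7
  ..#.. -> #   bit 4 = 1  t=0,i=15
  ...## -> #   bit 3 = 1  t=0,i=3
  ...#. -> #   bit 2 = 1  t=2,i=4
  ....# -> .   bit 1 = 0  t=0,i=2
  ..... -> #   bit 0 = 1  t=2,i=0
  bits 01011011000110011010001010111101 = 1528406717

1528406717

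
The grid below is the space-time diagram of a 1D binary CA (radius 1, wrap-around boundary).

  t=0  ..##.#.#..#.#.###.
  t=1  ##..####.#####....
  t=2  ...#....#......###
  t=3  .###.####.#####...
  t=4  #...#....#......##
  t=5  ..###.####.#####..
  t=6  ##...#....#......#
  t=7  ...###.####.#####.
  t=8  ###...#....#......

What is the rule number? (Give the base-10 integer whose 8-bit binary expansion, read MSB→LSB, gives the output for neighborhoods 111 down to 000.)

39

  ### -> .   bit 7 = 0  t=0,i=15
  ##. -> .   bit 6 = 0  t=0,i=3
  #.# -> #   bit 5 = 1  t=0,i=4
  #.. -> .   bit 4 = 0  t=0,i=8
  .## -> .   bit 3 = 0  t=0,i=2
  .#. -> #   bit 2 = 1  t=0,i=5
  ..# -> #   bit 1 = 1  t=0,i=1
  ... -> #   bit 0 = 1  t=0,i=0
  bits 00100111 = 39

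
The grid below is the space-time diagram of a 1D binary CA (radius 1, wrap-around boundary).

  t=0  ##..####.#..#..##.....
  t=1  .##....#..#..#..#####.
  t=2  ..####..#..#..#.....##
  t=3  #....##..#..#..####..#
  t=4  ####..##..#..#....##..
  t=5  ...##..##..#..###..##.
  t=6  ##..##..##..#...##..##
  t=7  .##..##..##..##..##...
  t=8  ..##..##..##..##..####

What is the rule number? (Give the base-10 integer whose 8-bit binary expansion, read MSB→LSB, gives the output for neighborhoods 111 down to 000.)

81

  ### -> .   bit 7 = 0  t=0,i=5
  ##. -> #   bit 6 = 1  t=0,i=1
  #.# -> .   bit 5 = 0  t=0,i=8
  #.. -> #   bit 4 = 1  t=0,i=2
  .## -> .   bit 3 = 0  t=0,i=0
  .#. -> .   bit 2 = 0  t=0,i=9
  ..# -> .   bit 1 = 0  t=0,i=3
  ... -> #   bit 0 = 1  t=0,i=18
  bits 01010001 = 81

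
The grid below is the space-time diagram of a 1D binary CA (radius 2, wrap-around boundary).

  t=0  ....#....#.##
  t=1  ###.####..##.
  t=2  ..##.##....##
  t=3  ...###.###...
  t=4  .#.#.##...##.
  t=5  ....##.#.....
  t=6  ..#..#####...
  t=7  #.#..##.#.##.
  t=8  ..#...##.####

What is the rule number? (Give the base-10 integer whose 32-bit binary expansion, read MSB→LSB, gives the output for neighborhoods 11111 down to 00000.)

  ##### -> .   bit 31 = 0  t=6,i=7
  ####. -> #   bit 30 = 1  t=1,i=6
  ###.# -> #   bit 29 = 1  t=1,i=2
  ###.. -> .   bit 28 = 0  t=1,i=7
  ##.## -> #   bit 27 = 1  t=1,i=3
  ##.#. -> #   bit 26 = 1  t=5,i=6
  ##..# -> .   bit 25 = 0  t=1,i=8
  ##... -> #   bit 24 = 1  t=0,i=0
  #.### -> .   bit 23 = 0  t=1,i=0
  #.##. -> #   bit 22 = 1  t=0,i=11
  #.#.# -> .   bit 21 = 0  t=4,i=3
  #.#.. -> #   bit 20 = 1  t=5,i=7
  #..## -> .   bit 19 = 0  t=1,i=9
  #..#. -> .   bit 18 = 0  t=4,i=0
  #...# -> .   bit 17 = 0  t=4,i=8
  #.... -> #   bit 16 = 1  t=0,i=1
  .#### -> #   bit 15 = 1  t=1,i=5
  .###. -> .   bit 14 = 0  t=1,i=1
  .##.# -> #   bit 13 = 1  t=1,i=11
  .##.. -> .   bit 12 = 0  t=0,i=12
  .#.## -> #   bit 11 = 1  t=0,i=10
  .#.#. -> .   bit 10 = 0  t=4,i=2
  .#..# -> .   bit 9 = 0  t=6,i=3
  .#... -> #   bit 8 = 1  t=0,i=5
  ..### -> #   bit 7 = 1  t=3,i=3
  ..##. -> .   bit 6 = 0  t=1,i=10
  ..#.# -> .   bit 5 = 0  t=0,i=9
  ..#.. -> #   bit 4 = 1  t=0,i=4
  ...## -> .   bit 3 = 0  t=2,i=10
  ...#. -> .   bit 2 = 0  t=0,i=3
  ....# -> #   bit 1 = 1  t=0,i=2
  ..... -> .   bit 0 = 0  t=3,i=0
  bits 01101101010100011010100110010010 = 1834068370

1834068370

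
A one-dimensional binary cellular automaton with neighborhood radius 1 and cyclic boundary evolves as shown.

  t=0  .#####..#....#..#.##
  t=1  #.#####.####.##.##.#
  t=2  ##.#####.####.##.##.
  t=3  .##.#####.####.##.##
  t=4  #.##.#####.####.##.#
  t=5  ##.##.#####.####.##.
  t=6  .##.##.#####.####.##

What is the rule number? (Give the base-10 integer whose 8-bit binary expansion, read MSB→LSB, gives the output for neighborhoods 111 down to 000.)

  [7] ### => #  t=0,i=2
  [6] ##. => #  t=0,i=5
  [5] #.# => #  t=0,i=0
  [4] #.. => #  t=0,i=6
  [3] .## => .  t=0,i=1
  [2] .#. => #  t=0,i=8
  [1] ..# => .  t=0,i=7
  [0] ... => #  t=0,i=10
  bits 11110101 = 245

245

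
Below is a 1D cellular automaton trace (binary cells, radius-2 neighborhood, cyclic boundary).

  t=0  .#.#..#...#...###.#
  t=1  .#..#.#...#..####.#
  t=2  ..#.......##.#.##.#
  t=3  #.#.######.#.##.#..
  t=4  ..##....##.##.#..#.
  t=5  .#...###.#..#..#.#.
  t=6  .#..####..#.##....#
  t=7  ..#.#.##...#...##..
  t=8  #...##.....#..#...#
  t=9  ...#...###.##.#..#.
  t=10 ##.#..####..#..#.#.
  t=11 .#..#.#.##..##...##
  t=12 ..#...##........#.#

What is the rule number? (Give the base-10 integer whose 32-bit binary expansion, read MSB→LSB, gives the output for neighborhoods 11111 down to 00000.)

  #####|.  b31=0 t=3,i=6
  ####.|#  b30=1 t=1,i=15
  ###.#|#  b29=1 t=0,i=16
  ###..|#  b28=1 t=6,i=7
  ##.##|.  b27=0 t=4,i=10
  ##.#.|.  b26=0 t=0,i=17
  ##..#|.  b25=0 t=6,i=8
  ##...|.  b24=0 t=4,i=4
  #.###|.  b23=0 t=3,i=4
  #.##.|.  b22=0 t=2,i=15
  #.#.#|#  b21=1 t=0,i=1
  #.#..|.  b20=0 t=0,i=3
  #..##|.  b19=0 t=1,i=12
  #..#.|.  b18=0 t=0,i=5
  #...#|.  b17=0 t=0,i=8
  #....|#  b16=1 t=2,i=4
  .####|.  b15=0 t=1,i=14
  .###.|#  b14=1 t=0,i=15
  .##.#|#  b13=1 t=2,i=11
  .##..|.  b12=0 t=4,i=3
  .#.##|#  b11=1 t=2,i=14
  .#.#.|.  b10=0 t=0,i=0
  .#..#|#  b9=1 t=0,i=4
  .#...|.  b8=0 t=0,i=7
  ..###|#  b7=1 t=0,i=14
  ..##.|.  b6=0 t=2,i=10
  ..#.#|.  b5=0 t=1,i=4
  ..#..|#  b4=1 t=0,i=6
  ...##|#  b3=1 t=0,i=13
  ...#.|.  b2=0 t=0,i=9
  ....#|#  b1=1 t=2,i=8
  .....|#  b0=1 t=2,i=5
  bits 01110000001000010110101010011011 = 1881238171

1881238171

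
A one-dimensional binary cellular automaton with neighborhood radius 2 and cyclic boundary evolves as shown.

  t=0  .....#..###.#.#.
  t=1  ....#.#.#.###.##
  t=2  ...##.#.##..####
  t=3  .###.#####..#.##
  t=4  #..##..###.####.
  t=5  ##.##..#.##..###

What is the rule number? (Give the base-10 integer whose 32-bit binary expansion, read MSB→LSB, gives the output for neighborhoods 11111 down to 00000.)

4235598828

  #####|#  b31=1 t=3,i=7
  ####.|#  b30=1 t=2,i=14
  ###.#|#  b29=1 t=0,i=10
  ###..|#  b28=1 t=2,i=15
  ##.##|#  b27=1 t=1,i=13
  ##.#.|#  b26=1 t=0,i=11
  ##..#|.  b25=0 t=2,i=10
  ##...|.  b24=0 t=1,i=0
  #.###|.  b23=0 t=1,i=10
  #.##.|#  b22=1 t=1,i=14
  #.#.#|#  b21=1 t=0,i=12
  #.#..|#  b20=1 t=0,i=14
  #..##|.  b19=0 t=0,i=7
  #..#.|#  b18=1 t=3,i=11
  #...#|#  b17=1 t=2,i=1
  #....|.  b16=0 t=0,i=0
  .####|.  b15=0 t=2,i=13
  .###.|.  b14=0 t=0,i=9
  .##.#|.  b13=0 t=2,i=4
  .##..|#  b12=1 t=1,i=15
  .#.##|#  b11=1 t=1,i=9
  .#.#.|.  b10=0 t=0,i=13
  .#..#|#  b9=1 t=0,i=6
  .#...|#  b8=1 t=0,i=15
  ..###|#  b7=1 t=0,i=8
  ..##.|#  b6=1 t=2,i=3
  ..#.#|#  b5=1 t=1,i=4
  ..#..|.  b4=0 t=0,i=5
  ...##|#  b3=1 t=2,i=2
  ...#.|#  b2=1 t=0,i=4
  ....#|.  b1=0 t=0,i=3
  .....|.  b0=0 t=0,i=1
  bits 11111100011101100001101111101100 = 4235598828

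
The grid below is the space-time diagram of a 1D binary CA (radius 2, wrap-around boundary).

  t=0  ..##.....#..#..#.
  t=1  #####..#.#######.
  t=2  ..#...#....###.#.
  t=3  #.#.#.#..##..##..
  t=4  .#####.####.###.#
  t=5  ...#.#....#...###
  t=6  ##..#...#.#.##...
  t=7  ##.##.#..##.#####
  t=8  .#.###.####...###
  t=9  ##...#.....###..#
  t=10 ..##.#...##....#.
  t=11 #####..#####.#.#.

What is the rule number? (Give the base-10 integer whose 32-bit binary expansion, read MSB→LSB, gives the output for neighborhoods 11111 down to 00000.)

2775463514

  ##### -> #   bit 31 = 1  t=1,i=2
  ####. -> .   bit 30 = 0  t=1,i=3
  ###.# -> #   bit 29 = 1  t=1,i=15
  ###.. -> .   bit 28 = 0  t=1,i=4
  ##.## -> .   bit 27 = 0  t=1,i=16
  ##.#. -> #   bit 26 = 1  t=2,i=14
  ##..# -> .   bit 25 = 0  t=1,i=5
  ##... -> #   bit 24 = 1  t=0,i=4
  #.### -> .   bit 23 = 0  t=1,i=0
  #.##. -> #   bit 22 = 1  t=6,i=12
  #.#.# -> #   bit 21 = 1  t=3,i=2
  #.#.. -> .   bit 20 = 0  t=2,i=15
  #..## -> #   bit 19 = 1  t=3,i=8
  #..#. -> #   bit 18 = 1  t=0,i=11
  #...# -> #   bit 17 = 1  t=0,i=0
  #.... -> .   bit 16 = 0  t=0,i=5
  .#### -> .   bit 15 = 0  t=1,i=1
  .###. -> .   bit 14 = 0  t=2,i=12
  .##.# -> #   bit 13 = 1  t=7,i=4
  .##.. -> #   bit 12 = 1  t=0,i=3
  .#.## -> .   bit 11 = 0  t=1,i=8
  .#.#. -> #   bit 10 = 1  t=3,i=1
  .#..# -> #   bit 9 = 1  t=0,i=10
  .#... -> .   bit 8 = 0  t=0,i=16
  ..### -> .   bit 7 = 0  t=2,i=11
  ..##. -> #   bit 6 = 1  t=0,i=2
  ..#.# -> .   bit 5 = 0  t=1,i=7
  ..#.. -> #   bit 4 = 1  t=0,i=9
  ...## -> #   bit 3 = 1  t=0,i=1
  ...#. -> .   bit 2 = 0  t=0,i=8
  ....# -> #   bit 1 = 1  t=0,i=7
  ..... -> .   bit 0 = 0  t=0,i=6
  bits 10100101011011100011011001011010 = 2775463514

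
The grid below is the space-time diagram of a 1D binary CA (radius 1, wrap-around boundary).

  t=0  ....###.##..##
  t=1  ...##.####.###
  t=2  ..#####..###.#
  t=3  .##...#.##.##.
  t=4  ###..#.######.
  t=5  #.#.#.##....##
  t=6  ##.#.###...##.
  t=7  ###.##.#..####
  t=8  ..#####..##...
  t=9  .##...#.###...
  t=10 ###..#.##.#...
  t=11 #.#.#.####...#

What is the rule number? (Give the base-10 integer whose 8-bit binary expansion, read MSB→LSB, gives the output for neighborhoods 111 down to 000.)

106

  ###|.  b7=0 t=0,i=5
  ##.|#  b6=1 t=0,i=6
  #.#|#  b5=1 t=0,i=7
  #..|.  b4=0 t=0,i=0
  .##|#  b3=1 t=0,i=4
  .#.|.  b2=0 t=2,i=13
  ..#|#  b1=1 t=0,i=3
  ...|.  b0=0 t=0,i=1
  bits 01101010 = 106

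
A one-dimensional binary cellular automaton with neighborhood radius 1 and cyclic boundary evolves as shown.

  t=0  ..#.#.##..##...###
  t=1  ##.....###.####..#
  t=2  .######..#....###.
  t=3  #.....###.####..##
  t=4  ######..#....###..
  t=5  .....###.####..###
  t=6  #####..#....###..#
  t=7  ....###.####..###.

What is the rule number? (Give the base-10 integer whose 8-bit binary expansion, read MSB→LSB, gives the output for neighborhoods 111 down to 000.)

83

  nb ###: next=.  (t=0,i=16, bit7=0)
  nb ##.: next=#  (t=0,i=7, bit6=1)
  nb #.#: next=.  (t=0,i=3, bit5=0)
  nb #..: next=#  (t=0,i=0, bit4=1)
  nb .##: next=.  (t=0,i=6, bit3=0)
  nb .#.: next=.  (t=0,i=2, bit2=0)
  nb ..#: next=#  (t=0,i=1, bit1=1)
  nb ...: next=#  (t=0,i=13, bit0=1)
  bits 01010011 = 83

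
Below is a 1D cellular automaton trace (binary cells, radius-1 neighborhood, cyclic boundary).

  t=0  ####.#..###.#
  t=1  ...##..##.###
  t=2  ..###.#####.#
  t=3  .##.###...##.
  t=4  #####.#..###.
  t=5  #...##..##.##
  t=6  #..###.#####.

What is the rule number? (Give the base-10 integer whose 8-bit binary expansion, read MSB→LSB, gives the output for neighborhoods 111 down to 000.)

  nb ###: next=.  (t=0,i=0, bit7=0)
  nb ##.: next=#  (t=0,i=3, bit6=1)
  nb #.#: next=#  (t=0,i=4, bit5=1)
  nb #..: next=.  (t=0,i=6, bit4=0)
  nb .##: next=#  (t=0,i=8, bit3=1)
  nb .#.: next=.  (t=0,i=5, bit2=0)
  nb ..#: next=#  (t=0,i=7, bit1=1)
  nb ...: next=.  (t=1,i=1, bit0=0)
  bits 01101010 = 106

106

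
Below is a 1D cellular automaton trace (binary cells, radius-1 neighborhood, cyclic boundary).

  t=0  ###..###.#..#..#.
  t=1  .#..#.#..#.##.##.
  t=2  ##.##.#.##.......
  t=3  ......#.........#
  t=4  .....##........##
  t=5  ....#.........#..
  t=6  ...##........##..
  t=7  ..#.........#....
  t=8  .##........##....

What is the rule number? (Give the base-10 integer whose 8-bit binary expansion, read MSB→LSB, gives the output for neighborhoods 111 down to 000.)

  ###|#  b7=1 t=0,i=1
  ##.|.  b6=0 t=0,i=2
  #.#|.  b5=0 t=0,i=8
  #..|.  b4=0 t=0,i=3
  .##|.  b3=0 t=0,i=0
  .#.|#  b2=1 t=0,i=9
  ..#|#  b1=1 t=0,i=4
  ...|.  b0=0 t=2,i=11
  bits 10000110 = 134

134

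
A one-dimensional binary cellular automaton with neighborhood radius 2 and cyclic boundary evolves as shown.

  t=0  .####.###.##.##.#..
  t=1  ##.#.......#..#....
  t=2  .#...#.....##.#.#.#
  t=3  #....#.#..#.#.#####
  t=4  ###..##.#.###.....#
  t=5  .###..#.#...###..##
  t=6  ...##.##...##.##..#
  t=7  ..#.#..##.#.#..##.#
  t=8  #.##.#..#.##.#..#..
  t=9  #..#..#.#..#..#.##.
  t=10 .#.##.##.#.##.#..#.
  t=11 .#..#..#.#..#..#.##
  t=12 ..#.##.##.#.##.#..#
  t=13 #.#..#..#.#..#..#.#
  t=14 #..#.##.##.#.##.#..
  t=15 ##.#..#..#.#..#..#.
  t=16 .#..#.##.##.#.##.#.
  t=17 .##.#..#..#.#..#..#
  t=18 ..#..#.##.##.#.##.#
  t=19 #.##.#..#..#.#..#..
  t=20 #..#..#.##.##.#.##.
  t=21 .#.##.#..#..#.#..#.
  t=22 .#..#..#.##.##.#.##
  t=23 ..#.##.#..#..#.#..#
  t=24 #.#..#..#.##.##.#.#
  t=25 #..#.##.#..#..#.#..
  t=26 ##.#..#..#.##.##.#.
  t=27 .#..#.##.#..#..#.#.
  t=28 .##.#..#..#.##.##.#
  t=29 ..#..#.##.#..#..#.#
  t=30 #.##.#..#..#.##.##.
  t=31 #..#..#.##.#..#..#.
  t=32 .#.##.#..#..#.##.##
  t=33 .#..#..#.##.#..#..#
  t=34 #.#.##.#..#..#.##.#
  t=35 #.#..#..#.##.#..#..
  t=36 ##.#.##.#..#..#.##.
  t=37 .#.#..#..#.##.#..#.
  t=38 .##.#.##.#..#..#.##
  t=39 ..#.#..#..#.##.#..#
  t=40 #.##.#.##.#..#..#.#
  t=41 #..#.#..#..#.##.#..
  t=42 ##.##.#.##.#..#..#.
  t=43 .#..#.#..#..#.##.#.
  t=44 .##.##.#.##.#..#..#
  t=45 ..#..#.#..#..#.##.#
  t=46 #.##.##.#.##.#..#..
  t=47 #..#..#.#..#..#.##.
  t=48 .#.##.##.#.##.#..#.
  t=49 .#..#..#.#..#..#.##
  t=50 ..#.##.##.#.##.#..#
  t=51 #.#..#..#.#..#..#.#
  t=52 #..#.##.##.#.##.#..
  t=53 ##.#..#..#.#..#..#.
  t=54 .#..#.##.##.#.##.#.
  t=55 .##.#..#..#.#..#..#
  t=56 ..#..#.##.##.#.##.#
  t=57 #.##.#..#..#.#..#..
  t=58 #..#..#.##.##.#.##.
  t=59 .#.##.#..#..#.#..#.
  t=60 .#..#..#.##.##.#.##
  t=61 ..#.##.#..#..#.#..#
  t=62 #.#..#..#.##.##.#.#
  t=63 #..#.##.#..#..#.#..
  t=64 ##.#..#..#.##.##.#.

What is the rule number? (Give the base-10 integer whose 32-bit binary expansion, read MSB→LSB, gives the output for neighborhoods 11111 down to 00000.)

1394685624

  nb #####: next=.  (t=3,i=16, bit31=0)
  nb ####.: next=#  (t=0,i=3, bit30=1)
  nb ###.#: next=.  (t=0,i=4, bit29=0)
  nb ###..: next=#  (t=3,i=0, bit28=1)
  nb ##.##: next=.  (t=0,i=5, bit27=0)
  nb ##.#.: next=.  (t=0,i=15, bit26=0)
  nb ##..#: next=#  (t=4,i=3, bit25=1)
  nb ##...: next=#  (t=3,i=1, bit24=1)
  nb #.###: next=.  (t=0,i=6, bit23=0)
  nb #.##.: next=.  (t=0,i=10, bit22=0)
  nb #.#.#: next=#  (t=2,i=14, bit21=1)
  nb #.#..: next=.  (t=0,i=16, bit20=0)
  nb #..##: next=.  (t=4,i=4, bit19=0)
  nb #..#.: next=.  (t=1,i=13, bit18=0)
  nb #...#: next=.  (t=0,i=18, bit17=0)
  nb #....: next=#  (t=1,i=5, bit16=1)
  nb .####: next=.  (t=0,i=2, bit15=0)
  nb .###.: next=.  (t=0,i=7, bit14=0)
  nb .##.#: next=#  (t=0,i=11, bit13=1)
  nb .##..: next=#  (t=6,i=7, bit12=1)
  nb .#.##: next=.  (t=3,i=13, bit11=0)
  nb .#.#.: next=#  (t=2,i=0, bit10=1)
  nb .#..#: next=#  (t=1,i=12, bit9=1)
  nb .#...: next=.  (t=0,i=17, bit8=0)
  nb ..###: next=#  (t=0,i=1, bit7=1)
  nb ..##.: next=.  (t=1,i=0, bit6=0)
  nb ..#.#: next=#  (t=3,i=5, bit5=1)
  nb ..#..: next=#  (t=1,i=11, bit4=1)
  nb ...##: next=#  (t=0,i=0, bit3=1)
  nb ...#.: next=.  (t=1,i=10, bit2=0)
  nb ....#: next=.  (t=1,i=9, bit1=0)
  nb .....: next=.  (t=1,i=6, bit0=0)
  bits 01010011001000010011011010111000 = 1394685624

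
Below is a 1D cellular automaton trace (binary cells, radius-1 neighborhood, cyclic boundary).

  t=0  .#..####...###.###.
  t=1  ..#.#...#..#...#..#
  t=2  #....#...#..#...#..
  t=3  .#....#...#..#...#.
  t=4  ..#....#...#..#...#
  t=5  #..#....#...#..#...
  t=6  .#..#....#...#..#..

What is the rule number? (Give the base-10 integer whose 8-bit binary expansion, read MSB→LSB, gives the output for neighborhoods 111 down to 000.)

24

  ###|.  b7=0 t=0,i=5
  ##.|.  b6=0 t=0,i=7
  #.#|.  b5=0 t=0,i=14
  #..|#  b4=1 t=0,i=2
  .##|#  b3=1 t=0,i=4
  .#.|.  b2=0 t=0,i=1
  ..#|.  b1=0 t=0,i=0
  ...|.  b0=0 t=0,i=9
  bits 00011000 = 24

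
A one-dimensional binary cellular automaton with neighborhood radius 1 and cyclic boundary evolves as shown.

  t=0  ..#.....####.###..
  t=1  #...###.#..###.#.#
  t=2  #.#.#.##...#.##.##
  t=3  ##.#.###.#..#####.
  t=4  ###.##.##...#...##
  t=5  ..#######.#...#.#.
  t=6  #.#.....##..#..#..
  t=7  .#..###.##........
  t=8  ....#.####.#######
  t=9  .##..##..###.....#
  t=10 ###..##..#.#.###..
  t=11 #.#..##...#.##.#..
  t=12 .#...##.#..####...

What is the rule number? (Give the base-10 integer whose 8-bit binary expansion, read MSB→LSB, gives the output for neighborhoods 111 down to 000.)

  nb ###: next=.  (t=0,i=9, bit7=0)
  nb ##.: next=#  (t=0,i=11, bit6=1)
  nb #.#: next=#  (t=0,i=12, bit5=1)
  nb #..: next=.  (t=0,i=3, bit4=0)
  nb .##: next=#  (t=0,i=8, bit3=1)
  nb .#.: next=.  (t=0,i=2, bit2=0)
  nb ..#: next=.  (t=0,i=1, bit1=0)
  nb ...: next=#  (t=0,i=0, bit0=1)
  bits 01101001 = 105

105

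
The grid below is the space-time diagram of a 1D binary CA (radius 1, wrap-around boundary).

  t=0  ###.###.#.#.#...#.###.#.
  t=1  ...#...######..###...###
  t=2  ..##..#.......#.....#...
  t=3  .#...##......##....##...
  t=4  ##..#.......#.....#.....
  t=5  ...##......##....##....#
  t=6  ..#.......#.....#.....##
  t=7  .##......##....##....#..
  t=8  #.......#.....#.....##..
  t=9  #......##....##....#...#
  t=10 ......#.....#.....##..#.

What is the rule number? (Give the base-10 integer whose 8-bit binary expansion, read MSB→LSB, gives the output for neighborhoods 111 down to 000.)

  ###|.  b7=0 t=0,i=1
  ##.|.  b6=0 t=0,i=2
  #.#|#  b5=1 t=0,i=3
  #..|.  b4=0 t=0,i=13
  .##|.  b3=0 t=0,i=0
  .#.|#  b2=1 t=0,i=8
  ..#|#  b1=1 t=0,i=15
  ...|.  b0=0 t=0,i=14
  bits 00100110 = 38

38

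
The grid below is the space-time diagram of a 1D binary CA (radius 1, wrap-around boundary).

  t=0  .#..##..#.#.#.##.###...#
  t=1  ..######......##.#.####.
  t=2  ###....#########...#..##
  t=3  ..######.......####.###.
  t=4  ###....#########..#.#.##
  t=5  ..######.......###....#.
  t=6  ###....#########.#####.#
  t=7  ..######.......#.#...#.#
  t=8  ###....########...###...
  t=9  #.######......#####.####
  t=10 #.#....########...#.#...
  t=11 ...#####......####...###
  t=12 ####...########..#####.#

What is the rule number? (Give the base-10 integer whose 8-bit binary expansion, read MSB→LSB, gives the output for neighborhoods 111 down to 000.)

91

  [7] ### => .  t=0,i=18
  [6] ##. => #  t=0,i=5
  [5] #.# => .  t=0,i=0
  [4] #.. => #  t=0,i=2
  [3] .## => #  t=0,i=4
  [2] .#. => .  t=0,i=1
  [1] ..# => #  t=0,i=3
  [0] ... => #  t=0,i=21
  bits 01011011 = 91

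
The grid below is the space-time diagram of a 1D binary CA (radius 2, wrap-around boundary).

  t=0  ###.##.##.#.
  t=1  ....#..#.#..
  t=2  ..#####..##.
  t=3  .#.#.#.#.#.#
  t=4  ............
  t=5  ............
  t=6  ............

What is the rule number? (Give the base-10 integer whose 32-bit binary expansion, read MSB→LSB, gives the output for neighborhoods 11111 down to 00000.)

1196720990

  ##### -> .   bit 31 = 0  t=2,i=4
  ####. -> #   bit 30 = 1  t=2,i=5
  ###.# -> .   bit 29 = 0  t=0,i=2
  ###.. -> .   bit 28 = 0  t=2,i=6
  ##.## -> .   bit 27 = 0  t=0,i=3
  ##.#. -> #   bit 26 = 1  t=0,i=9
  ##..# -> #   bit 25 = 1  t=2,i=7
  ##... -> #   bit 24 = 1  t=2,i=11
  #.### -> .   bit 23 = 0  t=0,i=0
  #.##. -> #   bit 22 = 1  t=0,i=4
  #.#.# -> .   bit 21 = 0  t=0,i=10
  #.#.. -> #   bit 20 = 1  t=1,i=9
  #..## -> .   bit 19 = 0  t=2,i=8
  #..#. -> #   bit 18 = 1  t=1,i=6
  #...# -> .   bit 17 = 0  t=2,i=0
  #.... -> .   bit 16 = 0  t=1,i=11
  .#### -> #   bit 15 = 1  t=2,i=3
  .###. -> .   bit 14 = 0  t=0,i=1
  .##.# -> .   bit 13 = 0  t=0,i=5
  .##.. -> .   bit 12 = 0  t=2,i=10
  .#.## -> .   bit 11 = 0  t=0,i=11
  .#.#. -> .   bit 10 = 0  t=1,i=8
  .#..# -> #   bit 9 = 1  t=1,i=5
  .#... -> #   bit 8 = 1  t=1,i=10
  ..### -> .   bit 7 = 0  t=2,i=2
  ..##. -> #   bit 6 = 1  t=2,i=9
  ..#.# -> .   bit 5 = 0  t=1,i=7
  ..#.. -> #   bit 4 = 1  t=1,i=4
  ...## -> #   bit 3 = 1  t=2,i=1
  ...#. -> #   bit 2 = 1  t=1,i=3
  ....# -> #   bit 1 = 1  t=1,i=2
  ..... -> .   bit 0 = 0  t=1,i=0
  bits 01000111010101001000001101011110 = 1196720990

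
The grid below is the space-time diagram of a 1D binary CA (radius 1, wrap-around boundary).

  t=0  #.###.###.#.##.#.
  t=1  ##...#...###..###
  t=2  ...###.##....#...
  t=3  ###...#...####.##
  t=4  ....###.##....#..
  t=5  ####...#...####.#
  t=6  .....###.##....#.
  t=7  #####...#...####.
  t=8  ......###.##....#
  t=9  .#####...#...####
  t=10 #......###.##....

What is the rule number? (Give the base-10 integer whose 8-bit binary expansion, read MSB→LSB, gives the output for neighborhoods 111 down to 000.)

39

  ### -> .   bit 7 = 0  t=0,i=3
  ##. -> .   bit 6 = 0  t=0,i=4
  #.# -> #   bit 5 = 1  t=0,i=1
  #.. -> .   bit 4 = 0  t=1,i=2
  .## -> .   bit 3 = 0  t=0,i=2
  .#. -> #   bit 2 = 1  t=0,i=0
  ..# -> #   bit 1 = 1  t=1,i=4
  ... -> #   bit 0 = 1  t=1,i=3
  bits 00100111 = 39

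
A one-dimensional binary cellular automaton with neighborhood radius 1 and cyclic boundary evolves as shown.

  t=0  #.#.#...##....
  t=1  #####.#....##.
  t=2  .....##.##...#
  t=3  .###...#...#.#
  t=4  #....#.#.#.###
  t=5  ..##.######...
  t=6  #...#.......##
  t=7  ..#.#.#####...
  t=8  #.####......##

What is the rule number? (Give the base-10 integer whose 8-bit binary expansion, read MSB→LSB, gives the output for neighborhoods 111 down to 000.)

  ###|.  b7=0 t=1,i=1
  ##.|.  b6=0 t=0,i=9
  #.#|#  b5=1 t=0,i=1
  #..|.  b4=0 t=0,i=5
  .##|.  b3=0 t=0,i=8
  .#.|#  b2=1 t=0,i=0
  ..#|.  b1=0 t=0,i=7
  ...|#  b0=1 t=0,i=6
  bits 00100101 = 37

37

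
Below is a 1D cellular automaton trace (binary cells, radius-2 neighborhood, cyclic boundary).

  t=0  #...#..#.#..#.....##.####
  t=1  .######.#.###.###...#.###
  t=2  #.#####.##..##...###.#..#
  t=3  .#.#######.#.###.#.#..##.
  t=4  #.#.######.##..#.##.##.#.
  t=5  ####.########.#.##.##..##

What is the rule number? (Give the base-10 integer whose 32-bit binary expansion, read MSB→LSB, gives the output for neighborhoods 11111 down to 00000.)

3916406423

  nb #####: next=#  (t=0,i=23, bit31=1)
  nb ####.: next=#  (t=0,i=24, bit30=1)
  nb ###.#: next=#  (t=1,i=6, bit29=1)
  nb ###..: next=.  (t=0,i=0, bit28=0)
  nb ##.##: next=#  (t=0,i=20, bit27=1)
  nb ##.#.: next=.  (t=1,i=7, bit26=0)
  nb ##..#: next=.  (t=2,i=10, bit25=0)
  nb ##...: next=#  (t=0,i=1, bit24=1)
  nb #.###: next=.  (t=0,i=21, bit23=0)
  nb #.##.: next=#  (t=2,i=8, bit22=1)
  nb #.#.#: next=#  (t=1,i=8, bit21=1)
  nb #.#..: next=.  (t=0,i=9, bit20=0)
  nb #..##: next=#  (t=2,i=11, bit19=1)
  nb #..#.: next=#  (t=0,i=6, bit18=1)
  nb #...#: next=#  (t=0,i=2, bit17=1)
  nb #....: next=#  (t=0,i=14, bit16=1)
  nb .####: next=#  (t=0,i=22, bit15=1)
  nb .###.: next=.  (t=1,i=11, bit14=0)
  nb .##.#: next=.  (t=0,i=19, bit13=0)
  nb .##..: next=#  (t=2,i=9, bit12=1)
  nb .#.##: next=#  (t=1,i=9, bit11=1)
  nb .#.#.: next=#  (t=0,i=8, bit10=1)
  nb .#..#: next=#  (t=0,i=5, bit9=1)
  nb .#...: next=.  (t=0,i=13, bit8=0)
  nb ..###: next=#  (t=2,i=17, bit7=1)
  nb ..##.: next=.  (t=0,i=18, bit6=0)
  nb ..#.#: next=.  (t=0,i=7, bit5=0)
  nb ..#..: next=#  (t=0,i=4, bit4=1)
  nb ...##: next=.  (t=0,i=17, bit3=0)
  nb ...#.: next=#  (t=0,i=3, bit2=1)
  nb ....#: next=#  (t=0,i=16, bit1=1)
  nb .....: next=#  (t=0,i=15, bit0=1)
  bits 11101001011011111001111010010111 = 3916406423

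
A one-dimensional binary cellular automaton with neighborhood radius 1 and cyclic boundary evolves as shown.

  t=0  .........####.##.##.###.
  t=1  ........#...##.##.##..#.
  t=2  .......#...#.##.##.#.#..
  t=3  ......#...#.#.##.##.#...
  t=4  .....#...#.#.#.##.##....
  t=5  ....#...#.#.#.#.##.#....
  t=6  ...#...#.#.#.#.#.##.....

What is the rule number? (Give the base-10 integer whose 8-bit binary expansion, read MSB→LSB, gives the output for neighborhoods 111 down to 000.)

  ### -> .   bit 7 = 0  t=0,i=10
  ##. -> #   bit 6 = 1  t=0,i=12
  #.# -> #   bit 5 = 1  t=0,i=13
  #.. -> .   bit 4 = 0  t=0,i=23
  .## -> .   bit 3 = 0  t=0,i=9
  .#. -> .   bit 2 = 0  t=1,i=8
  ..# -> #   bit 1 = 1  t=0,i=8
  ... -> .   bit 0 = 0  t=0,i=0
  bits 01100010 = 98

98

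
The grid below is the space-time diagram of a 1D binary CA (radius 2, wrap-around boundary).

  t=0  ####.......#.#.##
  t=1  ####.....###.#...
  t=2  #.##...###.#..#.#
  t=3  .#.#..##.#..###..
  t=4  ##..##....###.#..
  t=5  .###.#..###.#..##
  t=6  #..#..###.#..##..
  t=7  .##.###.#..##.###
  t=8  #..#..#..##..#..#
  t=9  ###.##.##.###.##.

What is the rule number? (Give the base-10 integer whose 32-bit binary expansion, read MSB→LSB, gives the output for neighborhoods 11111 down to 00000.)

4197192622

  [31] ##### => #  t=0,i=0
  [30] ####. => #  t=0,i=2
  [29] ###.# => #  t=1,i=11
  [28] ###.. => #  t=0,i=3
  [27] ##.## => #  t=2,i=1
  [26] ##.#. => .  t=1,i=12
  [25] ##..# => #  t=4,i=2
  [24] ##... => .  t=0,i=4
  [23] #.### => .  t=0,i=15
  [22] #.##. => .  t=2,i=2
  [21] #.#.# => #  t=0,i=13
  [20] #.#.. => .  t=1,i=13
  [19] #..## => #  t=3,i=5
  [18] #..#. => #  t=2,i=13
  [17] #...# => .  t=1,i=15
  [16] #.... => .  t=0,i=5
  [15] .#### => .  t=0,i=16
  [14] .###. => .  t=1,i=10
  [13] .##.# => .  t=2,i=0
  [12] .##.. => #  t=2,i=3
  [11] .#.## => .  t=0,i=14
  [10] .#.#. => .  t=0,i=12
  [9] .#..# => #  t=2,i=12
  [8] .#... => #  t=1,i=14
  [7] ..### => #  t=1,i=0
  [6] ..##. => .  t=3,i=6
  [5] ..#.# => #  t=0,i=11
  [4] ..#.. => .  t=6,i=0
  [3] ...## => #  t=1,i=8
  [2] ...#. => #  t=0,i=10
  [1] ....# => #  t=0,i=9
  [0] ..... => .  t=0,i=6
  bits 11111010001011000001001110101110 = 4197192622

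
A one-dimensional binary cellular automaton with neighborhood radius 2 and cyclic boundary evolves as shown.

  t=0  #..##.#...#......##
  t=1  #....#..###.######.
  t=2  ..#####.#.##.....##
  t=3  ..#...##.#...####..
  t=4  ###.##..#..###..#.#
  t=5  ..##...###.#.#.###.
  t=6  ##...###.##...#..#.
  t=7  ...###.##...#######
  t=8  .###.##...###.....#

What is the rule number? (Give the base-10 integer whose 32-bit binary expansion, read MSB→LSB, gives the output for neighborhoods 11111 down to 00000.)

1007094463

  ##### -> .   bit 31 = 0  t=1,i=14
  ####. -> .   bit 30 = 0  t=1,i=16
  ###.# -> #   bit 29 = 1  t=1,i=10
  ###.. -> #   bit 28 = 1  t=0,i=0
  ##.## -> #   bit 27 = 1  t=1,i=11
  ##.#. -> #   bit 26 = 1  t=0,i=5
  ##..# -> .   bit 25 = 0  t=0,i=1
  ##... -> .   bit 24 = 0  t=2,i=12
  #.### -> .   bit 23 = 0  t=1,i=12
  #.##. -> .   bit 22 = 0  t=2,i=10
  #.#.# -> .   bit 21 = 0  t=2,i=8
  #.#.. -> .   bit 20 = 0  t=0,i=6
  #..## -> .   bit 19 = 0  t=0,i=2
  #..#. -> #   bit 18 = 1  t=4,i=7
  #...# -> #   bit 17 = 1  t=0,i=8
  #.... -> #   bit 16 = 1  t=0,i=12
  .#### -> .   bit 15 = 0  t=1,i=13
  .###. -> .   bit 14 = 0  t=0,i=18
  .##.# -> .   bit 13 = 0  t=0,i=4
  .##.. -> .   bit 12 = 0  t=2,i=11
  .#.## -> #   bit 11 = 1  t=2,i=9
  .#.#. -> .   bit 10 = 0  t=5,i=12
  .#..# -> #   bit 9 = 1  t=1,i=6
  .#... -> .   bit 8 = 0  t=0,i=7
  ..### -> #   bit 7 = 1  t=0,i=17
  ..##. -> .   bit 6 = 0  t=0,i=3
  ..#.# -> #   bit 5 = 1  t=4,i=16
  ..#.. -> #   bit 4 = 1  t=0,i=10
  ...## -> #   bit 3 = 1  t=0,i=16
  ...#. -> #   bit 2 = 1  t=0,i=9
  ....# -> #   bit 1 = 1  t=0,i=15
  ..... -> #   bit 0 = 1  t=0,i=13
  bits 00111100000001110000101010111111 = 1007094463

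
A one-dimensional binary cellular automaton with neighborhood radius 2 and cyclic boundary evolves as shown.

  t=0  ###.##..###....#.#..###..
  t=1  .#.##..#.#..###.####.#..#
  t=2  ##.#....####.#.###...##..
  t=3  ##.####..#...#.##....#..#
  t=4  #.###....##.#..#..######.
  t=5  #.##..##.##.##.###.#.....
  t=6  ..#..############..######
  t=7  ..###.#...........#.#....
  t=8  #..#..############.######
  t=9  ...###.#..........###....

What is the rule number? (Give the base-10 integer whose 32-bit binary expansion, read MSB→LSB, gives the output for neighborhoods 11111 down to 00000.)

150595415

  [31] ##### => .  t=4,i=20
  [30] ####. => .  t=1,i=18
  [29] ###.# => .  t=0,i=2
  [28] ###.. => .  t=0,i=10
  [27] ##.## => #  t=0,i=3
  [26] ##.#. => .  t=1,i=20
  [25] ##..# => .  t=0,i=6
  [24] ##... => .  t=0,i=11
  [23] #.### => #  t=1,i=16
  [22] #.##. => #  t=0,i=4
  [21] #.#.# => #  t=1,i=1
  [20] #.#.. => #  t=0,i=17
  [19] #..## => #  t=0,i=7
  [18] #..#. => .  t=1,i=6
  [17] #...# => .  t=2,i=19
  [16] #.... => #  t=0,i=12
  [15] .#### => #  t=1,i=17
  [14] .###. => #  t=0,i=1
  [13] .##.# => #  t=2,i=1
  [12] .##.. => .  t=0,i=5
  [11] .#.## => .  t=1,i=2
  [10] .#.#. => #  t=0,i=16
  [9] .#..# => #  t=0,i=18
  [8] .#... => #  t=2,i=4
  [7] ..### => .  t=0,i=0
  [6] ..##. => #  t=2,i=0
  [5] ..#.# => .  t=0,i=15
  [4] ..#.. => #  t=3,i=9
  [3] ...## => .  t=2,i=7
  [2] ...#. => #  t=0,i=14
  [1] ....# => #  t=0,i=13
  [0] ..... => #  t=5,i=22
  bits 00001000111110011110011101010111 = 150595415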